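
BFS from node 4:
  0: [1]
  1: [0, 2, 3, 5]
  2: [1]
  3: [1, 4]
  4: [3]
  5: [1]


Visit 4, enqueue [3]
Visit 3, enqueue [1]
Visit 1, enqueue [0, 2, 5]
Visit 0, enqueue []
Visit 2, enqueue []
Visit 5, enqueue []

BFS order: [4, 3, 1, 0, 2, 5]


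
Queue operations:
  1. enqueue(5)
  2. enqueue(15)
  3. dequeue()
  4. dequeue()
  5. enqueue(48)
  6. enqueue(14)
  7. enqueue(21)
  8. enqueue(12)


enqueue(5) -> [5]
enqueue(15) -> [5, 15]
dequeue()->5, [15]
dequeue()->15, []
enqueue(48) -> [48]
enqueue(14) -> [48, 14]
enqueue(21) -> [48, 14, 21]
enqueue(12) -> [48, 14, 21, 12]

Final queue: [48, 14, 21, 12]


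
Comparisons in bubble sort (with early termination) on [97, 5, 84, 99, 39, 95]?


Algorithm: bubble sort (with early termination)
Input: [97, 5, 84, 99, 39, 95]
Sorted: [5, 39, 84, 95, 97, 99]

14


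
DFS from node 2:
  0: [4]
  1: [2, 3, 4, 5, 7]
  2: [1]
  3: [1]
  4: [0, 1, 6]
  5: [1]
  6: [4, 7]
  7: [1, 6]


Visit 2, push [1]
Visit 1, push [7, 5, 4, 3]
Visit 3, push []
Visit 4, push [6, 0]
Visit 0, push []
Visit 6, push [7]
Visit 7, push []
Visit 5, push []

DFS order: [2, 1, 3, 4, 0, 6, 7, 5]


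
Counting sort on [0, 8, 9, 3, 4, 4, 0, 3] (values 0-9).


Input: [0, 8, 9, 3, 4, 4, 0, 3]
Counts: [2, 0, 0, 2, 2, 0, 0, 0, 1, 1]

Sorted: [0, 0, 3, 3, 4, 4, 8, 9]


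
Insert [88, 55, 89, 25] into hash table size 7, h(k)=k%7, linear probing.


Insert 88: h=4 -> slot 4
Insert 55: h=6 -> slot 6
Insert 89: h=5 -> slot 5
Insert 25: h=4, 3 probes -> slot 0

Table: [25, None, None, None, 88, 89, 55]


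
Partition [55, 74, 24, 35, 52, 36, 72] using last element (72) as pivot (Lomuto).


Pivot: 72
  55 <= 72: advance i (no swap)
  24 <= 72: swap -> [55, 24, 74, 35, 52, 36, 72]
  35 <= 72: swap -> [55, 24, 35, 74, 52, 36, 72]
  52 <= 72: swap -> [55, 24, 35, 52, 74, 36, 72]
  36 <= 72: swap -> [55, 24, 35, 52, 36, 74, 72]
Place pivot at 5: [55, 24, 35, 52, 36, 72, 74]

Partitioned: [55, 24, 35, 52, 36, 72, 74]


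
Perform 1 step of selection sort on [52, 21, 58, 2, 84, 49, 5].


Initial: [52, 21, 58, 2, 84, 49, 5]
Step 1: min=2 at 3
  Swap: [2, 21, 58, 52, 84, 49, 5]

After 1 step: [2, 21, 58, 52, 84, 49, 5]


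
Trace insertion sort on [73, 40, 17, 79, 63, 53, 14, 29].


Initial: [73, 40, 17, 79, 63, 53, 14, 29]
Insert 40: [40, 73, 17, 79, 63, 53, 14, 29]
Insert 17: [17, 40, 73, 79, 63, 53, 14, 29]
Insert 79: [17, 40, 73, 79, 63, 53, 14, 29]
Insert 63: [17, 40, 63, 73, 79, 53, 14, 29]
Insert 53: [17, 40, 53, 63, 73, 79, 14, 29]
Insert 14: [14, 17, 40, 53, 63, 73, 79, 29]
Insert 29: [14, 17, 29, 40, 53, 63, 73, 79]

Sorted: [14, 17, 29, 40, 53, 63, 73, 79]


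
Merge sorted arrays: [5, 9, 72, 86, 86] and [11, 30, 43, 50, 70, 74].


Take 5 from A
Take 9 from A
Take 11 from B
Take 30 from B
Take 43 from B
Take 50 from B
Take 70 from B
Take 72 from A
Take 74 from B

Merged: [5, 9, 11, 30, 43, 50, 70, 72, 74, 86, 86]


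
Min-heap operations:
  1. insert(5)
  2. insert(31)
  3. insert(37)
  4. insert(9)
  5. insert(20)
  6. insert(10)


insert(5) -> [5]
insert(31) -> [5, 31]
insert(37) -> [5, 31, 37]
insert(9) -> [5, 9, 37, 31]
insert(20) -> [5, 9, 37, 31, 20]
insert(10) -> [5, 9, 10, 31, 20, 37]

Final heap: [5, 9, 10, 31, 20, 37]


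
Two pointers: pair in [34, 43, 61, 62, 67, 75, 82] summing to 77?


lo=0(34)+hi=6(82)=116
lo=0(34)+hi=5(75)=109
lo=0(34)+hi=4(67)=101
lo=0(34)+hi=3(62)=96
lo=0(34)+hi=2(61)=95
lo=0(34)+hi=1(43)=77

Yes: 34+43=77


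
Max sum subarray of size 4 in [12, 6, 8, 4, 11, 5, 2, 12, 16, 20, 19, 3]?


[0:4]: 30
[1:5]: 29
[2:6]: 28
[3:7]: 22
[4:8]: 30
[5:9]: 35
[6:10]: 50
[7:11]: 67
[8:12]: 58

Max: 67 at [7:11]


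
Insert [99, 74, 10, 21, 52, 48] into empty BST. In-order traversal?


Insert 99: root
Insert 74: L from 99
Insert 10: L from 99 -> L from 74
Insert 21: L from 99 -> L from 74 -> R from 10
Insert 52: L from 99 -> L from 74 -> R from 10 -> R from 21
Insert 48: L from 99 -> L from 74 -> R from 10 -> R from 21 -> L from 52

In-order: [10, 21, 48, 52, 74, 99]


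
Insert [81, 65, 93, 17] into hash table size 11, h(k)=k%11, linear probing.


Insert 81: h=4 -> slot 4
Insert 65: h=10 -> slot 10
Insert 93: h=5 -> slot 5
Insert 17: h=6 -> slot 6

Table: [None, None, None, None, 81, 93, 17, None, None, None, 65]


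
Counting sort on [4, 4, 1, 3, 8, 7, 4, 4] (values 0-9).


Input: [4, 4, 1, 3, 8, 7, 4, 4]
Counts: [0, 1, 0, 1, 4, 0, 0, 1, 1, 0]

Sorted: [1, 3, 4, 4, 4, 4, 7, 8]


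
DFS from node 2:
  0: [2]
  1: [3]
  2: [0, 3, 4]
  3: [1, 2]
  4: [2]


Visit 2, push [4, 3, 0]
Visit 0, push []
Visit 3, push [1]
Visit 1, push []
Visit 4, push []

DFS order: [2, 0, 3, 1, 4]


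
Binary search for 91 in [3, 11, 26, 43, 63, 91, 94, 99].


Step 1: lo=0, hi=7, mid=3, val=43
Step 2: lo=4, hi=7, mid=5, val=91

Found at index 5


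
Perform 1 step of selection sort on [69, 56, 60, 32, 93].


Initial: [69, 56, 60, 32, 93]
Step 1: min=32 at 3
  Swap: [32, 56, 60, 69, 93]

After 1 step: [32, 56, 60, 69, 93]


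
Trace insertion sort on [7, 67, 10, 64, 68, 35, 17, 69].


Initial: [7, 67, 10, 64, 68, 35, 17, 69]
Insert 67: [7, 67, 10, 64, 68, 35, 17, 69]
Insert 10: [7, 10, 67, 64, 68, 35, 17, 69]
Insert 64: [7, 10, 64, 67, 68, 35, 17, 69]
Insert 68: [7, 10, 64, 67, 68, 35, 17, 69]
Insert 35: [7, 10, 35, 64, 67, 68, 17, 69]
Insert 17: [7, 10, 17, 35, 64, 67, 68, 69]
Insert 69: [7, 10, 17, 35, 64, 67, 68, 69]

Sorted: [7, 10, 17, 35, 64, 67, 68, 69]


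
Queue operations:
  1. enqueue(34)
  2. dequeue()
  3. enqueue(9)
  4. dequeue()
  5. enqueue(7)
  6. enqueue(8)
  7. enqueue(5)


enqueue(34) -> [34]
dequeue()->34, []
enqueue(9) -> [9]
dequeue()->9, []
enqueue(7) -> [7]
enqueue(8) -> [7, 8]
enqueue(5) -> [7, 8, 5]

Final queue: [7, 8, 5]


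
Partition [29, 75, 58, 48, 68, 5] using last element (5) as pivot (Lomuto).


Pivot: 5
Place pivot at 0: [5, 75, 58, 48, 68, 29]

Partitioned: [5, 75, 58, 48, 68, 29]


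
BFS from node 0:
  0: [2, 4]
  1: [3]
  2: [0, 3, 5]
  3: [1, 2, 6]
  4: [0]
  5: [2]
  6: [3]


Visit 0, enqueue [2, 4]
Visit 2, enqueue [3, 5]
Visit 4, enqueue []
Visit 3, enqueue [1, 6]
Visit 5, enqueue []
Visit 1, enqueue []
Visit 6, enqueue []

BFS order: [0, 2, 4, 3, 5, 1, 6]


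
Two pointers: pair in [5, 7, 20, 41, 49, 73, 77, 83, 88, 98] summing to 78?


lo=0(5)+hi=9(98)=103
lo=0(5)+hi=8(88)=93
lo=0(5)+hi=7(83)=88
lo=0(5)+hi=6(77)=82
lo=0(5)+hi=5(73)=78

Yes: 5+73=78


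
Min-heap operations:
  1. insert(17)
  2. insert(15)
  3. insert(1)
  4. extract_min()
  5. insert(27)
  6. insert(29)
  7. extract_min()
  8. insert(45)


insert(17) -> [17]
insert(15) -> [15, 17]
insert(1) -> [1, 17, 15]
extract_min()->1, [15, 17]
insert(27) -> [15, 17, 27]
insert(29) -> [15, 17, 27, 29]
extract_min()->15, [17, 29, 27]
insert(45) -> [17, 29, 27, 45]

Final heap: [17, 29, 27, 45]


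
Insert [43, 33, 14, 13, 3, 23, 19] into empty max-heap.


Insert 43: [43]
Insert 33: [43, 33]
Insert 14: [43, 33, 14]
Insert 13: [43, 33, 14, 13]
Insert 3: [43, 33, 14, 13, 3]
Insert 23: [43, 33, 23, 13, 3, 14]
Insert 19: [43, 33, 23, 13, 3, 14, 19]

Final heap: [43, 33, 23, 13, 3, 14, 19]


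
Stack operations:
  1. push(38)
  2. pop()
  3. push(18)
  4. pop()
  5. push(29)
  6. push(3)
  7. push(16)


push(38) -> [38]
pop()->38, []
push(18) -> [18]
pop()->18, []
push(29) -> [29]
push(3) -> [29, 3]
push(16) -> [29, 3, 16]

Final stack: [29, 3, 16]


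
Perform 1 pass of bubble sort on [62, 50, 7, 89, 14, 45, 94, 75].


Initial: [62, 50, 7, 89, 14, 45, 94, 75]
Pass 1: [50, 7, 62, 14, 45, 89, 75, 94] (5 swaps)

After 1 pass: [50, 7, 62, 14, 45, 89, 75, 94]


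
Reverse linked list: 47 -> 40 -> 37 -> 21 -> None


Step 1: curr=47, set curr.next=prev(None) | reversed so far: 47
Step 2: curr=40, set curr.next=prev(47) | reversed so far: 40 -> 47
Step 3: curr=37, set curr.next=prev(40) | reversed so far: 37 -> 40 -> 47
Step 4: curr=21, set curr.next=prev(37) | reversed so far: 21 -> 37 -> 40 -> 47

21 -> 37 -> 40 -> 47 -> None


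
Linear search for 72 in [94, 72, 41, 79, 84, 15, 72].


i=0: 94!=72
i=1: 72==72 found!

Found at 1, 2 comps


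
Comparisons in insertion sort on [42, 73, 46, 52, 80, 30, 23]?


Algorithm: insertion sort
Input: [42, 73, 46, 52, 80, 30, 23]
Sorted: [23, 30, 42, 46, 52, 73, 80]

17


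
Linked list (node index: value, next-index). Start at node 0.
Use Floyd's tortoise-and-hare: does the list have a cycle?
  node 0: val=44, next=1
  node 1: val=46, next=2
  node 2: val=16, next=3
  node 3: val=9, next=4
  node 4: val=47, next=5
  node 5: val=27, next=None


Floyd's tortoise (slow, +1) and hare (fast, +2):
  init: slow=0, fast=0
  step 1: slow=1, fast=2
  step 2: slow=2, fast=4
  step 3: fast 4->5->None, no cycle

Cycle: no


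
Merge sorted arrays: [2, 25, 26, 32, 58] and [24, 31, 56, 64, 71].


Take 2 from A
Take 24 from B
Take 25 from A
Take 26 from A
Take 31 from B
Take 32 from A
Take 56 from B
Take 58 from A

Merged: [2, 24, 25, 26, 31, 32, 56, 58, 64, 71]


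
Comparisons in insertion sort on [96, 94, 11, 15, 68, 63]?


Algorithm: insertion sort
Input: [96, 94, 11, 15, 68, 63]
Sorted: [11, 15, 63, 68, 94, 96]

13


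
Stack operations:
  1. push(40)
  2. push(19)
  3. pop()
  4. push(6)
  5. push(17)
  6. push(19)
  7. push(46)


push(40) -> [40]
push(19) -> [40, 19]
pop()->19, [40]
push(6) -> [40, 6]
push(17) -> [40, 6, 17]
push(19) -> [40, 6, 17, 19]
push(46) -> [40, 6, 17, 19, 46]

Final stack: [40, 6, 17, 19, 46]


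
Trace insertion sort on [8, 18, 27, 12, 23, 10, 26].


Initial: [8, 18, 27, 12, 23, 10, 26]
Insert 18: [8, 18, 27, 12, 23, 10, 26]
Insert 27: [8, 18, 27, 12, 23, 10, 26]
Insert 12: [8, 12, 18, 27, 23, 10, 26]
Insert 23: [8, 12, 18, 23, 27, 10, 26]
Insert 10: [8, 10, 12, 18, 23, 27, 26]
Insert 26: [8, 10, 12, 18, 23, 26, 27]

Sorted: [8, 10, 12, 18, 23, 26, 27]


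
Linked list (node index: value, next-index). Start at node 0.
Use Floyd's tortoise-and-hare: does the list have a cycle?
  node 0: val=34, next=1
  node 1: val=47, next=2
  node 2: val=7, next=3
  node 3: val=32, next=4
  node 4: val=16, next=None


Floyd's tortoise (slow, +1) and hare (fast, +2):
  init: slow=0, fast=0
  step 1: slow=1, fast=2
  step 2: slow=2, fast=4
  step 3: fast -> None, no cycle

Cycle: no


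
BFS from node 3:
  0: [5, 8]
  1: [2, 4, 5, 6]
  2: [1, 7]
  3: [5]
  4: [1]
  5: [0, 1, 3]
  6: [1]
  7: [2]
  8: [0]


Visit 3, enqueue [5]
Visit 5, enqueue [0, 1]
Visit 0, enqueue [8]
Visit 1, enqueue [2, 4, 6]
Visit 8, enqueue []
Visit 2, enqueue [7]
Visit 4, enqueue []
Visit 6, enqueue []
Visit 7, enqueue []

BFS order: [3, 5, 0, 1, 8, 2, 4, 6, 7]


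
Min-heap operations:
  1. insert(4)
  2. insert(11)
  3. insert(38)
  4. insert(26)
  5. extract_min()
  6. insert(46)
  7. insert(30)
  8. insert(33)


insert(4) -> [4]
insert(11) -> [4, 11]
insert(38) -> [4, 11, 38]
insert(26) -> [4, 11, 38, 26]
extract_min()->4, [11, 26, 38]
insert(46) -> [11, 26, 38, 46]
insert(30) -> [11, 26, 38, 46, 30]
insert(33) -> [11, 26, 33, 46, 30, 38]

Final heap: [11, 26, 33, 46, 30, 38]


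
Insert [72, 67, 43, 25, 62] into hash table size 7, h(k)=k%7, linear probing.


Insert 72: h=2 -> slot 2
Insert 67: h=4 -> slot 4
Insert 43: h=1 -> slot 1
Insert 25: h=4, 1 probes -> slot 5
Insert 62: h=6 -> slot 6

Table: [None, 43, 72, None, 67, 25, 62]


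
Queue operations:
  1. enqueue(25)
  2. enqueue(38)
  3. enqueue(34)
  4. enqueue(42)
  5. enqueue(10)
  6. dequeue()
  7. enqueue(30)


enqueue(25) -> [25]
enqueue(38) -> [25, 38]
enqueue(34) -> [25, 38, 34]
enqueue(42) -> [25, 38, 34, 42]
enqueue(10) -> [25, 38, 34, 42, 10]
dequeue()->25, [38, 34, 42, 10]
enqueue(30) -> [38, 34, 42, 10, 30]

Final queue: [38, 34, 42, 10, 30]


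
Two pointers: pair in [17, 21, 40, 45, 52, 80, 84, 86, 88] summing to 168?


lo=0(17)+hi=8(88)=105
lo=1(21)+hi=8(88)=109
lo=2(40)+hi=8(88)=128
lo=3(45)+hi=8(88)=133
lo=4(52)+hi=8(88)=140
lo=5(80)+hi=8(88)=168

Yes: 80+88=168


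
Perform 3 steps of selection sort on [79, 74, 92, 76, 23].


Initial: [79, 74, 92, 76, 23]
Step 1: min=23 at 4
  Swap: [23, 74, 92, 76, 79]
Step 2: min=74 at 1
  Swap: [23, 74, 92, 76, 79]
Step 3: min=76 at 3
  Swap: [23, 74, 76, 92, 79]

After 3 steps: [23, 74, 76, 92, 79]


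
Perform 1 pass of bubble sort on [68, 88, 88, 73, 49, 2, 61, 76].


Initial: [68, 88, 88, 73, 49, 2, 61, 76]
Pass 1: [68, 88, 73, 49, 2, 61, 76, 88] (5 swaps)

After 1 pass: [68, 88, 73, 49, 2, 61, 76, 88]


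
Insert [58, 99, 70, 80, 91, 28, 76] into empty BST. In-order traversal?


Insert 58: root
Insert 99: R from 58
Insert 70: R from 58 -> L from 99
Insert 80: R from 58 -> L from 99 -> R from 70
Insert 91: R from 58 -> L from 99 -> R from 70 -> R from 80
Insert 28: L from 58
Insert 76: R from 58 -> L from 99 -> R from 70 -> L from 80

In-order: [28, 58, 70, 76, 80, 91, 99]


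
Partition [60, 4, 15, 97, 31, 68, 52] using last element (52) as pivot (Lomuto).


Pivot: 52
  4 <= 52: swap -> [4, 60, 15, 97, 31, 68, 52]
  15 <= 52: swap -> [4, 15, 60, 97, 31, 68, 52]
  31 <= 52: swap -> [4, 15, 31, 97, 60, 68, 52]
Place pivot at 3: [4, 15, 31, 52, 60, 68, 97]

Partitioned: [4, 15, 31, 52, 60, 68, 97]


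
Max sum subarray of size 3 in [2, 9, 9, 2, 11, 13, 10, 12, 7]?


[0:3]: 20
[1:4]: 20
[2:5]: 22
[3:6]: 26
[4:7]: 34
[5:8]: 35
[6:9]: 29

Max: 35 at [5:8]


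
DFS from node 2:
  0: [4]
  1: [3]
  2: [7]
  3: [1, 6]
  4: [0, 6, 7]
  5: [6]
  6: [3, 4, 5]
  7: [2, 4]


Visit 2, push [7]
Visit 7, push [4]
Visit 4, push [6, 0]
Visit 0, push []
Visit 6, push [5, 3]
Visit 3, push [1]
Visit 1, push []
Visit 5, push []

DFS order: [2, 7, 4, 0, 6, 3, 1, 5]


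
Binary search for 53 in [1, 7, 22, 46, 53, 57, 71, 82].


Step 1: lo=0, hi=7, mid=3, val=46
Step 2: lo=4, hi=7, mid=5, val=57
Step 3: lo=4, hi=4, mid=4, val=53

Found at index 4


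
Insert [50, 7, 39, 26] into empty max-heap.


Insert 50: [50]
Insert 7: [50, 7]
Insert 39: [50, 7, 39]
Insert 26: [50, 26, 39, 7]

Final heap: [50, 26, 39, 7]


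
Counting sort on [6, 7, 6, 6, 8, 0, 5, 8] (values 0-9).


Input: [6, 7, 6, 6, 8, 0, 5, 8]
Counts: [1, 0, 0, 0, 0, 1, 3, 1, 2, 0]

Sorted: [0, 5, 6, 6, 6, 7, 8, 8]


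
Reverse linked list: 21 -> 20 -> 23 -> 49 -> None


Step 1: curr=21, set curr.next=prev(None) | reversed so far: 21
Step 2: curr=20, set curr.next=prev(21) | reversed so far: 20 -> 21
Step 3: curr=23, set curr.next=prev(20) | reversed so far: 23 -> 20 -> 21
Step 4: curr=49, set curr.next=prev(23) | reversed so far: 49 -> 23 -> 20 -> 21

49 -> 23 -> 20 -> 21 -> None


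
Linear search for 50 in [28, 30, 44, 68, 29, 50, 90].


i=0: 28!=50
i=1: 30!=50
i=2: 44!=50
i=3: 68!=50
i=4: 29!=50
i=5: 50==50 found!

Found at 5, 6 comps


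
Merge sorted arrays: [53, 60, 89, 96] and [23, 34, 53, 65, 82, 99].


Take 23 from B
Take 34 from B
Take 53 from A
Take 53 from B
Take 60 from A
Take 65 from B
Take 82 from B
Take 89 from A
Take 96 from A

Merged: [23, 34, 53, 53, 60, 65, 82, 89, 96, 99]


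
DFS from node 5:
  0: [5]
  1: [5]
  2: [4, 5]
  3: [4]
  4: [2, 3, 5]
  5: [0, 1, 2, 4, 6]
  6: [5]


Visit 5, push [6, 4, 2, 1, 0]
Visit 0, push []
Visit 1, push []
Visit 2, push [4]
Visit 4, push [3]
Visit 3, push []
Visit 6, push []

DFS order: [5, 0, 1, 2, 4, 3, 6]


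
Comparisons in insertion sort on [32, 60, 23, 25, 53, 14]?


Algorithm: insertion sort
Input: [32, 60, 23, 25, 53, 14]
Sorted: [14, 23, 25, 32, 53, 60]

13


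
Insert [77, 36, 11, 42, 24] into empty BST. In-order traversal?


Insert 77: root
Insert 36: L from 77
Insert 11: L from 77 -> L from 36
Insert 42: L from 77 -> R from 36
Insert 24: L from 77 -> L from 36 -> R from 11

In-order: [11, 24, 36, 42, 77]


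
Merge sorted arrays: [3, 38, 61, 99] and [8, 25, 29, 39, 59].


Take 3 from A
Take 8 from B
Take 25 from B
Take 29 from B
Take 38 from A
Take 39 from B
Take 59 from B

Merged: [3, 8, 25, 29, 38, 39, 59, 61, 99]


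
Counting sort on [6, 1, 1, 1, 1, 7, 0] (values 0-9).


Input: [6, 1, 1, 1, 1, 7, 0]
Counts: [1, 4, 0, 0, 0, 0, 1, 1, 0, 0]

Sorted: [0, 1, 1, 1, 1, 6, 7]


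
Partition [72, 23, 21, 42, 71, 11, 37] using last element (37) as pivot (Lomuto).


Pivot: 37
  23 <= 37: swap -> [23, 72, 21, 42, 71, 11, 37]
  21 <= 37: swap -> [23, 21, 72, 42, 71, 11, 37]
  11 <= 37: swap -> [23, 21, 11, 42, 71, 72, 37]
Place pivot at 3: [23, 21, 11, 37, 71, 72, 42]

Partitioned: [23, 21, 11, 37, 71, 72, 42]


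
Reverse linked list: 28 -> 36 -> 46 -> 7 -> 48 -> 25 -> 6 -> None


Step 1: curr=28, set curr.next=prev(None) | reversed so far: 28
Step 2: curr=36, set curr.next=prev(28) | reversed so far: 36 -> 28
Step 3: curr=46, set curr.next=prev(36) | reversed so far: 46 -> 36 -> 28
Step 4: curr=7, set curr.next=prev(46) | reversed so far: 7 -> 46 -> 36 -> 28
Step 5: curr=48, set curr.next=prev(7) | reversed so far: 48 -> 7 -> 46 -> 36 -> 28
Step 6: curr=25, set curr.next=prev(48) | reversed so far: 25 -> 48 -> 7 -> 46 -> 36 -> 28
Step 7: curr=6, set curr.next=prev(25) | reversed so far: 6 -> 25 -> 48 -> 7 -> 46 -> 36 -> 28

6 -> 25 -> 48 -> 7 -> 46 -> 36 -> 28 -> None


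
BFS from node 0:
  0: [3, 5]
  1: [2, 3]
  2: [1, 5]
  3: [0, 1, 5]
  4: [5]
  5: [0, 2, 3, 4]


Visit 0, enqueue [3, 5]
Visit 3, enqueue [1]
Visit 5, enqueue [2, 4]
Visit 1, enqueue []
Visit 2, enqueue []
Visit 4, enqueue []

BFS order: [0, 3, 5, 1, 2, 4]


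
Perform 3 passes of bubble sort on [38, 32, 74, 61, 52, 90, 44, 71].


Initial: [38, 32, 74, 61, 52, 90, 44, 71]
Pass 1: [32, 38, 61, 52, 74, 44, 71, 90] (5 swaps)
Pass 2: [32, 38, 52, 61, 44, 71, 74, 90] (3 swaps)
Pass 3: [32, 38, 52, 44, 61, 71, 74, 90] (1 swaps)

After 3 passes: [32, 38, 52, 44, 61, 71, 74, 90]


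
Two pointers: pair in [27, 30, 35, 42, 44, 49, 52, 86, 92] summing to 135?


lo=0(27)+hi=8(92)=119
lo=1(30)+hi=8(92)=122
lo=2(35)+hi=8(92)=127
lo=3(42)+hi=8(92)=134
lo=4(44)+hi=8(92)=136
lo=4(44)+hi=7(86)=130
lo=5(49)+hi=7(86)=135

Yes: 49+86=135


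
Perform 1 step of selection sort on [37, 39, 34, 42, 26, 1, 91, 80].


Initial: [37, 39, 34, 42, 26, 1, 91, 80]
Step 1: min=1 at 5
  Swap: [1, 39, 34, 42, 26, 37, 91, 80]

After 1 step: [1, 39, 34, 42, 26, 37, 91, 80]


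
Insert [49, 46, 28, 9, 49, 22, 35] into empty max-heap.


Insert 49: [49]
Insert 46: [49, 46]
Insert 28: [49, 46, 28]
Insert 9: [49, 46, 28, 9]
Insert 49: [49, 49, 28, 9, 46]
Insert 22: [49, 49, 28, 9, 46, 22]
Insert 35: [49, 49, 35, 9, 46, 22, 28]

Final heap: [49, 49, 35, 9, 46, 22, 28]


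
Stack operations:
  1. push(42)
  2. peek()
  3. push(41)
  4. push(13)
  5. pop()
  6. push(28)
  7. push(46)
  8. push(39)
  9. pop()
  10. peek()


push(42) -> [42]
peek()->42
push(41) -> [42, 41]
push(13) -> [42, 41, 13]
pop()->13, [42, 41]
push(28) -> [42, 41, 28]
push(46) -> [42, 41, 28, 46]
push(39) -> [42, 41, 28, 46, 39]
pop()->39, [42, 41, 28, 46]
peek()->46

Final stack: [42, 41, 28, 46]


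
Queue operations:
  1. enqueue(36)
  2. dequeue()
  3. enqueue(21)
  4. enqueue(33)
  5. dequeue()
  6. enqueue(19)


enqueue(36) -> [36]
dequeue()->36, []
enqueue(21) -> [21]
enqueue(33) -> [21, 33]
dequeue()->21, [33]
enqueue(19) -> [33, 19]

Final queue: [33, 19]


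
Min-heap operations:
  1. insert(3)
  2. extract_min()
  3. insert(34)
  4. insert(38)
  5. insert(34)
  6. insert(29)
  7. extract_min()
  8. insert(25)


insert(3) -> [3]
extract_min()->3, []
insert(34) -> [34]
insert(38) -> [34, 38]
insert(34) -> [34, 38, 34]
insert(29) -> [29, 34, 34, 38]
extract_min()->29, [34, 34, 38]
insert(25) -> [25, 34, 38, 34]

Final heap: [25, 34, 38, 34]


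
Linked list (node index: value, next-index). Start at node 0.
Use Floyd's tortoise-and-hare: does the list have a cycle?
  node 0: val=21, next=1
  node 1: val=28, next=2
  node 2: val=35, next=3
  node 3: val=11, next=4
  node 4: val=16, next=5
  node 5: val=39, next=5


Floyd's tortoise (slow, +1) and hare (fast, +2):
  init: slow=0, fast=0
  step 1: slow=1, fast=2
  step 2: slow=2, fast=4
  step 3: slow=3, fast=5
  step 4: slow=4, fast=5
  step 5: slow=5, fast=5
  slow == fast at node 5: cycle detected

Cycle: yes


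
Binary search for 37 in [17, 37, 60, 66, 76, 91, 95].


Step 1: lo=0, hi=6, mid=3, val=66
Step 2: lo=0, hi=2, mid=1, val=37

Found at index 1


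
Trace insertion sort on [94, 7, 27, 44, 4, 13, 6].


Initial: [94, 7, 27, 44, 4, 13, 6]
Insert 7: [7, 94, 27, 44, 4, 13, 6]
Insert 27: [7, 27, 94, 44, 4, 13, 6]
Insert 44: [7, 27, 44, 94, 4, 13, 6]
Insert 4: [4, 7, 27, 44, 94, 13, 6]
Insert 13: [4, 7, 13, 27, 44, 94, 6]
Insert 6: [4, 6, 7, 13, 27, 44, 94]

Sorted: [4, 6, 7, 13, 27, 44, 94]


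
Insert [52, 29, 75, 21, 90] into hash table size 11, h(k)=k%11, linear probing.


Insert 52: h=8 -> slot 8
Insert 29: h=7 -> slot 7
Insert 75: h=9 -> slot 9
Insert 21: h=10 -> slot 10
Insert 90: h=2 -> slot 2

Table: [None, None, 90, None, None, None, None, 29, 52, 75, 21]


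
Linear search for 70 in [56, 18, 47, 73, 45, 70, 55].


i=0: 56!=70
i=1: 18!=70
i=2: 47!=70
i=3: 73!=70
i=4: 45!=70
i=5: 70==70 found!

Found at 5, 6 comps


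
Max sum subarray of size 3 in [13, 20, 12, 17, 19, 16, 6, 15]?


[0:3]: 45
[1:4]: 49
[2:5]: 48
[3:6]: 52
[4:7]: 41
[5:8]: 37

Max: 52 at [3:6]


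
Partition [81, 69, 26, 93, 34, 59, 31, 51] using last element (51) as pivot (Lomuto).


Pivot: 51
  26 <= 51: swap -> [26, 69, 81, 93, 34, 59, 31, 51]
  34 <= 51: swap -> [26, 34, 81, 93, 69, 59, 31, 51]
  31 <= 51: swap -> [26, 34, 31, 93, 69, 59, 81, 51]
Place pivot at 3: [26, 34, 31, 51, 69, 59, 81, 93]

Partitioned: [26, 34, 31, 51, 69, 59, 81, 93]


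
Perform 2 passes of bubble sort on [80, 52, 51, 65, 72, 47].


Initial: [80, 52, 51, 65, 72, 47]
Pass 1: [52, 51, 65, 72, 47, 80] (5 swaps)
Pass 2: [51, 52, 65, 47, 72, 80] (2 swaps)

After 2 passes: [51, 52, 65, 47, 72, 80]


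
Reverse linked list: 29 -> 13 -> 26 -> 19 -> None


Step 1: curr=29, set curr.next=prev(None) | reversed so far: 29
Step 2: curr=13, set curr.next=prev(29) | reversed so far: 13 -> 29
Step 3: curr=26, set curr.next=prev(13) | reversed so far: 26 -> 13 -> 29
Step 4: curr=19, set curr.next=prev(26) | reversed so far: 19 -> 26 -> 13 -> 29

19 -> 26 -> 13 -> 29 -> None


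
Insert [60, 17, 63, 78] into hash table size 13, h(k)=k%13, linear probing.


Insert 60: h=8 -> slot 8
Insert 17: h=4 -> slot 4
Insert 63: h=11 -> slot 11
Insert 78: h=0 -> slot 0

Table: [78, None, None, None, 17, None, None, None, 60, None, None, 63, None]


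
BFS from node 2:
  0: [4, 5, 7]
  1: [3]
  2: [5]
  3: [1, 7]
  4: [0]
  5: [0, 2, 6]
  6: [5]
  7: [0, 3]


Visit 2, enqueue [5]
Visit 5, enqueue [0, 6]
Visit 0, enqueue [4, 7]
Visit 6, enqueue []
Visit 4, enqueue []
Visit 7, enqueue [3]
Visit 3, enqueue [1]
Visit 1, enqueue []

BFS order: [2, 5, 0, 6, 4, 7, 3, 1]


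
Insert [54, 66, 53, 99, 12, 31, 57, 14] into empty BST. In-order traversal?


Insert 54: root
Insert 66: R from 54
Insert 53: L from 54
Insert 99: R from 54 -> R from 66
Insert 12: L from 54 -> L from 53
Insert 31: L from 54 -> L from 53 -> R from 12
Insert 57: R from 54 -> L from 66
Insert 14: L from 54 -> L from 53 -> R from 12 -> L from 31

In-order: [12, 14, 31, 53, 54, 57, 66, 99]


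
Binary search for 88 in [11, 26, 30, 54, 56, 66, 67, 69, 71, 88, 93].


Step 1: lo=0, hi=10, mid=5, val=66
Step 2: lo=6, hi=10, mid=8, val=71
Step 3: lo=9, hi=10, mid=9, val=88

Found at index 9


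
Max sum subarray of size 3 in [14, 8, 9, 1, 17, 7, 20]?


[0:3]: 31
[1:4]: 18
[2:5]: 27
[3:6]: 25
[4:7]: 44

Max: 44 at [4:7]


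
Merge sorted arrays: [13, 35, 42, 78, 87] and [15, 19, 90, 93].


Take 13 from A
Take 15 from B
Take 19 from B
Take 35 from A
Take 42 from A
Take 78 from A
Take 87 from A

Merged: [13, 15, 19, 35, 42, 78, 87, 90, 93]


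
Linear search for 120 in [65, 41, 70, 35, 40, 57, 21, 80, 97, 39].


i=0: 65!=120
i=1: 41!=120
i=2: 70!=120
i=3: 35!=120
i=4: 40!=120
i=5: 57!=120
i=6: 21!=120
i=7: 80!=120
i=8: 97!=120
i=9: 39!=120

Not found, 10 comps


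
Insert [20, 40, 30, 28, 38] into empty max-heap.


Insert 20: [20]
Insert 40: [40, 20]
Insert 30: [40, 20, 30]
Insert 28: [40, 28, 30, 20]
Insert 38: [40, 38, 30, 20, 28]

Final heap: [40, 38, 30, 20, 28]


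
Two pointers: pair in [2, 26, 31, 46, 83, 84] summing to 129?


lo=0(2)+hi=5(84)=86
lo=1(26)+hi=5(84)=110
lo=2(31)+hi=5(84)=115
lo=3(46)+hi=5(84)=130
lo=3(46)+hi=4(83)=129

Yes: 46+83=129


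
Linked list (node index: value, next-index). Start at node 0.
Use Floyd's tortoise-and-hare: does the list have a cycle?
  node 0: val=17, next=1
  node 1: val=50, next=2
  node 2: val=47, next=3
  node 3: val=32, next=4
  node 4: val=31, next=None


Floyd's tortoise (slow, +1) and hare (fast, +2):
  init: slow=0, fast=0
  step 1: slow=1, fast=2
  step 2: slow=2, fast=4
  step 3: fast -> None, no cycle

Cycle: no


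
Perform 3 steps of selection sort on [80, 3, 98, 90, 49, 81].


Initial: [80, 3, 98, 90, 49, 81]
Step 1: min=3 at 1
  Swap: [3, 80, 98, 90, 49, 81]
Step 2: min=49 at 4
  Swap: [3, 49, 98, 90, 80, 81]
Step 3: min=80 at 4
  Swap: [3, 49, 80, 90, 98, 81]

After 3 steps: [3, 49, 80, 90, 98, 81]


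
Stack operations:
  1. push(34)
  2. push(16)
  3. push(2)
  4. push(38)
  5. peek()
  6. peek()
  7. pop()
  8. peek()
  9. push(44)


push(34) -> [34]
push(16) -> [34, 16]
push(2) -> [34, 16, 2]
push(38) -> [34, 16, 2, 38]
peek()->38
peek()->38
pop()->38, [34, 16, 2]
peek()->2
push(44) -> [34, 16, 2, 44]

Final stack: [34, 16, 2, 44]


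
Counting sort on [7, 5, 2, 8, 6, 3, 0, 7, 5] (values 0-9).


Input: [7, 5, 2, 8, 6, 3, 0, 7, 5]
Counts: [1, 0, 1, 1, 0, 2, 1, 2, 1, 0]

Sorted: [0, 2, 3, 5, 5, 6, 7, 7, 8]


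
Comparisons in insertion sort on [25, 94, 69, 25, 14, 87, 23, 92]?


Algorithm: insertion sort
Input: [25, 94, 69, 25, 14, 87, 23, 92]
Sorted: [14, 23, 25, 25, 69, 87, 92, 94]

20


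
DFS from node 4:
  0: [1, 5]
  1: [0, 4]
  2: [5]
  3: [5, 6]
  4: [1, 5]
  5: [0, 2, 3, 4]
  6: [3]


Visit 4, push [5, 1]
Visit 1, push [0]
Visit 0, push [5]
Visit 5, push [3, 2]
Visit 2, push []
Visit 3, push [6]
Visit 6, push []

DFS order: [4, 1, 0, 5, 2, 3, 6]


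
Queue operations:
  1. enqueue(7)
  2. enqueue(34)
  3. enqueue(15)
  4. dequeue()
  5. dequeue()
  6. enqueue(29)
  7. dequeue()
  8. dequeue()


enqueue(7) -> [7]
enqueue(34) -> [7, 34]
enqueue(15) -> [7, 34, 15]
dequeue()->7, [34, 15]
dequeue()->34, [15]
enqueue(29) -> [15, 29]
dequeue()->15, [29]
dequeue()->29, []

Final queue: []


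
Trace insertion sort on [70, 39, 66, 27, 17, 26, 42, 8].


Initial: [70, 39, 66, 27, 17, 26, 42, 8]
Insert 39: [39, 70, 66, 27, 17, 26, 42, 8]
Insert 66: [39, 66, 70, 27, 17, 26, 42, 8]
Insert 27: [27, 39, 66, 70, 17, 26, 42, 8]
Insert 17: [17, 27, 39, 66, 70, 26, 42, 8]
Insert 26: [17, 26, 27, 39, 66, 70, 42, 8]
Insert 42: [17, 26, 27, 39, 42, 66, 70, 8]
Insert 8: [8, 17, 26, 27, 39, 42, 66, 70]

Sorted: [8, 17, 26, 27, 39, 42, 66, 70]


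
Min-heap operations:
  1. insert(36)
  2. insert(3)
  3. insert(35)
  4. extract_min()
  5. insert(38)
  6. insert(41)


insert(36) -> [36]
insert(3) -> [3, 36]
insert(35) -> [3, 36, 35]
extract_min()->3, [35, 36]
insert(38) -> [35, 36, 38]
insert(41) -> [35, 36, 38, 41]

Final heap: [35, 36, 38, 41]


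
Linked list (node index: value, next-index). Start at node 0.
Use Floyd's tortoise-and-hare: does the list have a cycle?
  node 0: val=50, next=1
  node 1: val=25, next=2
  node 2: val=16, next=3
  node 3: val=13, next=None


Floyd's tortoise (slow, +1) and hare (fast, +2):
  init: slow=0, fast=0
  step 1: slow=1, fast=2
  step 2: fast 2->3->None, no cycle

Cycle: no


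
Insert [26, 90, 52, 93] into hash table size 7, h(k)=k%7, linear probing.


Insert 26: h=5 -> slot 5
Insert 90: h=6 -> slot 6
Insert 52: h=3 -> slot 3
Insert 93: h=2 -> slot 2

Table: [None, None, 93, 52, None, 26, 90]


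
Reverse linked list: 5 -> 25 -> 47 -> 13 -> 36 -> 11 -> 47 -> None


Step 1: curr=5, set curr.next=prev(None) | reversed so far: 5
Step 2: curr=25, set curr.next=prev(5) | reversed so far: 25 -> 5
Step 3: curr=47, set curr.next=prev(25) | reversed so far: 47 -> 25 -> 5
Step 4: curr=13, set curr.next=prev(47) | reversed so far: 13 -> 47 -> 25 -> 5
Step 5: curr=36, set curr.next=prev(13) | reversed so far: 36 -> 13 -> 47 -> 25 -> 5
Step 6: curr=11, set curr.next=prev(36) | reversed so far: 11 -> 36 -> 13 -> 47 -> 25 -> 5
Step 7: curr=47, set curr.next=prev(11) | reversed so far: 47 -> 11 -> 36 -> 13 -> 47 -> 25 -> 5

47 -> 11 -> 36 -> 13 -> 47 -> 25 -> 5 -> None


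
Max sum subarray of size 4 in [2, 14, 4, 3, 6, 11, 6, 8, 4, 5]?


[0:4]: 23
[1:5]: 27
[2:6]: 24
[3:7]: 26
[4:8]: 31
[5:9]: 29
[6:10]: 23

Max: 31 at [4:8]


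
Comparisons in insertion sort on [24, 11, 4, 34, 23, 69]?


Algorithm: insertion sort
Input: [24, 11, 4, 34, 23, 69]
Sorted: [4, 11, 23, 24, 34, 69]

8


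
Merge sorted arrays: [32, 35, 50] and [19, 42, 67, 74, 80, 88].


Take 19 from B
Take 32 from A
Take 35 from A
Take 42 from B
Take 50 from A

Merged: [19, 32, 35, 42, 50, 67, 74, 80, 88]


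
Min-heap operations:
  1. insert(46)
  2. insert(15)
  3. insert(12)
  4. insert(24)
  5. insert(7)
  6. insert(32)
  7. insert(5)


insert(46) -> [46]
insert(15) -> [15, 46]
insert(12) -> [12, 46, 15]
insert(24) -> [12, 24, 15, 46]
insert(7) -> [7, 12, 15, 46, 24]
insert(32) -> [7, 12, 15, 46, 24, 32]
insert(5) -> [5, 12, 7, 46, 24, 32, 15]

Final heap: [5, 12, 7, 46, 24, 32, 15]


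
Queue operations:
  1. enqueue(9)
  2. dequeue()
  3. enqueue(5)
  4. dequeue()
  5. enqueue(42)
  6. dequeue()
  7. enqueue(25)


enqueue(9) -> [9]
dequeue()->9, []
enqueue(5) -> [5]
dequeue()->5, []
enqueue(42) -> [42]
dequeue()->42, []
enqueue(25) -> [25]

Final queue: [25]


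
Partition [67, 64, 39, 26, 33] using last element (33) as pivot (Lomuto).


Pivot: 33
  26 <= 33: swap -> [26, 64, 39, 67, 33]
Place pivot at 1: [26, 33, 39, 67, 64]

Partitioned: [26, 33, 39, 67, 64]


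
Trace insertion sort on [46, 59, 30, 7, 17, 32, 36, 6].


Initial: [46, 59, 30, 7, 17, 32, 36, 6]
Insert 59: [46, 59, 30, 7, 17, 32, 36, 6]
Insert 30: [30, 46, 59, 7, 17, 32, 36, 6]
Insert 7: [7, 30, 46, 59, 17, 32, 36, 6]
Insert 17: [7, 17, 30, 46, 59, 32, 36, 6]
Insert 32: [7, 17, 30, 32, 46, 59, 36, 6]
Insert 36: [7, 17, 30, 32, 36, 46, 59, 6]
Insert 6: [6, 7, 17, 30, 32, 36, 46, 59]

Sorted: [6, 7, 17, 30, 32, 36, 46, 59]


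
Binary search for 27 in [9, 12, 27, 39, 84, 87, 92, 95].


Step 1: lo=0, hi=7, mid=3, val=39
Step 2: lo=0, hi=2, mid=1, val=12
Step 3: lo=2, hi=2, mid=2, val=27

Found at index 2


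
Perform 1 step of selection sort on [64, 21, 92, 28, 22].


Initial: [64, 21, 92, 28, 22]
Step 1: min=21 at 1
  Swap: [21, 64, 92, 28, 22]

After 1 step: [21, 64, 92, 28, 22]


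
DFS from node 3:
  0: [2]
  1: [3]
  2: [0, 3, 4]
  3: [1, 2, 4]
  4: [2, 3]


Visit 3, push [4, 2, 1]
Visit 1, push []
Visit 2, push [4, 0]
Visit 0, push []
Visit 4, push []

DFS order: [3, 1, 2, 0, 4]


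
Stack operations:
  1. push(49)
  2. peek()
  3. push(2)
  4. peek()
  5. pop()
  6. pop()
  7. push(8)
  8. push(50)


push(49) -> [49]
peek()->49
push(2) -> [49, 2]
peek()->2
pop()->2, [49]
pop()->49, []
push(8) -> [8]
push(50) -> [8, 50]

Final stack: [8, 50]


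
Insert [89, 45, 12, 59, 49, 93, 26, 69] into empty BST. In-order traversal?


Insert 89: root
Insert 45: L from 89
Insert 12: L from 89 -> L from 45
Insert 59: L from 89 -> R from 45
Insert 49: L from 89 -> R from 45 -> L from 59
Insert 93: R from 89
Insert 26: L from 89 -> L from 45 -> R from 12
Insert 69: L from 89 -> R from 45 -> R from 59

In-order: [12, 26, 45, 49, 59, 69, 89, 93]


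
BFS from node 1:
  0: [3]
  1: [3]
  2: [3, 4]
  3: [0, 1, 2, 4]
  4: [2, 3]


Visit 1, enqueue [3]
Visit 3, enqueue [0, 2, 4]
Visit 0, enqueue []
Visit 2, enqueue []
Visit 4, enqueue []

BFS order: [1, 3, 0, 2, 4]


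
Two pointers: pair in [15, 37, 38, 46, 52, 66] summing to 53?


lo=0(15)+hi=5(66)=81
lo=0(15)+hi=4(52)=67
lo=0(15)+hi=3(46)=61
lo=0(15)+hi=2(38)=53

Yes: 15+38=53


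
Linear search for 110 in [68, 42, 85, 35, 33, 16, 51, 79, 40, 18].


i=0: 68!=110
i=1: 42!=110
i=2: 85!=110
i=3: 35!=110
i=4: 33!=110
i=5: 16!=110
i=6: 51!=110
i=7: 79!=110
i=8: 40!=110
i=9: 18!=110

Not found, 10 comps


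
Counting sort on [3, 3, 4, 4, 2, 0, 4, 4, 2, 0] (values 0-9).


Input: [3, 3, 4, 4, 2, 0, 4, 4, 2, 0]
Counts: [2, 0, 2, 2, 4, 0, 0, 0, 0, 0]

Sorted: [0, 0, 2, 2, 3, 3, 4, 4, 4, 4]


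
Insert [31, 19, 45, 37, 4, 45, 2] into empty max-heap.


Insert 31: [31]
Insert 19: [31, 19]
Insert 45: [45, 19, 31]
Insert 37: [45, 37, 31, 19]
Insert 4: [45, 37, 31, 19, 4]
Insert 45: [45, 37, 45, 19, 4, 31]
Insert 2: [45, 37, 45, 19, 4, 31, 2]

Final heap: [45, 37, 45, 19, 4, 31, 2]


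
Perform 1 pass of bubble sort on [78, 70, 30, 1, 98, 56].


Initial: [78, 70, 30, 1, 98, 56]
Pass 1: [70, 30, 1, 78, 56, 98] (4 swaps)

After 1 pass: [70, 30, 1, 78, 56, 98]


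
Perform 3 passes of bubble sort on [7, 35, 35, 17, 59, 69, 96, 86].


Initial: [7, 35, 35, 17, 59, 69, 96, 86]
Pass 1: [7, 35, 17, 35, 59, 69, 86, 96] (2 swaps)
Pass 2: [7, 17, 35, 35, 59, 69, 86, 96] (1 swaps)
Pass 3: [7, 17, 35, 35, 59, 69, 86, 96] (0 swaps)

After 3 passes: [7, 17, 35, 35, 59, 69, 86, 96]


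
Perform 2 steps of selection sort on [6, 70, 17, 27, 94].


Initial: [6, 70, 17, 27, 94]
Step 1: min=6 at 0
  Swap: [6, 70, 17, 27, 94]
Step 2: min=17 at 2
  Swap: [6, 17, 70, 27, 94]

After 2 steps: [6, 17, 70, 27, 94]


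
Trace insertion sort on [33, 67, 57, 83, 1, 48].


Initial: [33, 67, 57, 83, 1, 48]
Insert 67: [33, 67, 57, 83, 1, 48]
Insert 57: [33, 57, 67, 83, 1, 48]
Insert 83: [33, 57, 67, 83, 1, 48]
Insert 1: [1, 33, 57, 67, 83, 48]
Insert 48: [1, 33, 48, 57, 67, 83]

Sorted: [1, 33, 48, 57, 67, 83]


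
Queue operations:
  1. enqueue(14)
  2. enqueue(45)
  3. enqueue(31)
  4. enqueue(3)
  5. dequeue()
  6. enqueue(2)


enqueue(14) -> [14]
enqueue(45) -> [14, 45]
enqueue(31) -> [14, 45, 31]
enqueue(3) -> [14, 45, 31, 3]
dequeue()->14, [45, 31, 3]
enqueue(2) -> [45, 31, 3, 2]

Final queue: [45, 31, 3, 2]


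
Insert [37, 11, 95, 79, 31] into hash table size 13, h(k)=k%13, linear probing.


Insert 37: h=11 -> slot 11
Insert 11: h=11, 1 probes -> slot 12
Insert 95: h=4 -> slot 4
Insert 79: h=1 -> slot 1
Insert 31: h=5 -> slot 5

Table: [None, 79, None, None, 95, 31, None, None, None, None, None, 37, 11]


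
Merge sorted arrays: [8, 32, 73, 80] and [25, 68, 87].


Take 8 from A
Take 25 from B
Take 32 from A
Take 68 from B
Take 73 from A
Take 80 from A

Merged: [8, 25, 32, 68, 73, 80, 87]


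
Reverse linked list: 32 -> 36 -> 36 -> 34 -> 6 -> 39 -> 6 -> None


Step 1: curr=32, set curr.next=prev(None) | reversed so far: 32
Step 2: curr=36, set curr.next=prev(32) | reversed so far: 36 -> 32
Step 3: curr=36, set curr.next=prev(36) | reversed so far: 36 -> 36 -> 32
Step 4: curr=34, set curr.next=prev(36) | reversed so far: 34 -> 36 -> 36 -> 32
Step 5: curr=6, set curr.next=prev(34) | reversed so far: 6 -> 34 -> 36 -> 36 -> 32
Step 6: curr=39, set curr.next=prev(6) | reversed so far: 39 -> 6 -> 34 -> 36 -> 36 -> 32
Step 7: curr=6, set curr.next=prev(39) | reversed so far: 6 -> 39 -> 6 -> 34 -> 36 -> 36 -> 32

6 -> 39 -> 6 -> 34 -> 36 -> 36 -> 32 -> None


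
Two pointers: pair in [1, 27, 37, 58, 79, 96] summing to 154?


lo=0(1)+hi=5(96)=97
lo=1(27)+hi=5(96)=123
lo=2(37)+hi=5(96)=133
lo=3(58)+hi=5(96)=154

Yes: 58+96=154


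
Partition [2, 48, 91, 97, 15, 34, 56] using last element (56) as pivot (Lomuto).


Pivot: 56
  2 <= 56: advance i (no swap)
  48 <= 56: advance i (no swap)
  15 <= 56: swap -> [2, 48, 15, 97, 91, 34, 56]
  34 <= 56: swap -> [2, 48, 15, 34, 91, 97, 56]
Place pivot at 4: [2, 48, 15, 34, 56, 97, 91]

Partitioned: [2, 48, 15, 34, 56, 97, 91]


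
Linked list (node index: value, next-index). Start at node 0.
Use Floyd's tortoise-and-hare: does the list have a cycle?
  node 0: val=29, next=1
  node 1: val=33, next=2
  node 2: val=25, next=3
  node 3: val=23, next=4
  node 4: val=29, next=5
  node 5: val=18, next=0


Floyd's tortoise (slow, +1) and hare (fast, +2):
  init: slow=0, fast=0
  step 1: slow=1, fast=2
  step 2: slow=2, fast=4
  step 3: slow=3, fast=0
  step 4: slow=4, fast=2
  step 5: slow=5, fast=4
  step 6: slow=0, fast=0
  slow == fast at node 0: cycle detected

Cycle: yes


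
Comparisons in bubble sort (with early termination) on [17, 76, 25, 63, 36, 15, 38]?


Algorithm: bubble sort (with early termination)
Input: [17, 76, 25, 63, 36, 15, 38]
Sorted: [15, 17, 25, 36, 38, 63, 76]

21


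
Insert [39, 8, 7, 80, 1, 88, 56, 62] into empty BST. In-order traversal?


Insert 39: root
Insert 8: L from 39
Insert 7: L from 39 -> L from 8
Insert 80: R from 39
Insert 1: L from 39 -> L from 8 -> L from 7
Insert 88: R from 39 -> R from 80
Insert 56: R from 39 -> L from 80
Insert 62: R from 39 -> L from 80 -> R from 56

In-order: [1, 7, 8, 39, 56, 62, 80, 88]


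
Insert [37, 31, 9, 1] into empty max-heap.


Insert 37: [37]
Insert 31: [37, 31]
Insert 9: [37, 31, 9]
Insert 1: [37, 31, 9, 1]

Final heap: [37, 31, 9, 1]


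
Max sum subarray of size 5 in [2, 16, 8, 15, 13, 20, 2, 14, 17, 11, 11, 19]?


[0:5]: 54
[1:6]: 72
[2:7]: 58
[3:8]: 64
[4:9]: 66
[5:10]: 64
[6:11]: 55
[7:12]: 72

Max: 72 at [1:6]


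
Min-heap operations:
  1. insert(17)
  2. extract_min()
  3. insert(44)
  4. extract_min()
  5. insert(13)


insert(17) -> [17]
extract_min()->17, []
insert(44) -> [44]
extract_min()->44, []
insert(13) -> [13]

Final heap: [13]


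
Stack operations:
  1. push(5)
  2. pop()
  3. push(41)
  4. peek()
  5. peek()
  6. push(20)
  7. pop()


push(5) -> [5]
pop()->5, []
push(41) -> [41]
peek()->41
peek()->41
push(20) -> [41, 20]
pop()->20, [41]

Final stack: [41]


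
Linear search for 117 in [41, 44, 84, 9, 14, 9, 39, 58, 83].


i=0: 41!=117
i=1: 44!=117
i=2: 84!=117
i=3: 9!=117
i=4: 14!=117
i=5: 9!=117
i=6: 39!=117
i=7: 58!=117
i=8: 83!=117

Not found, 9 comps


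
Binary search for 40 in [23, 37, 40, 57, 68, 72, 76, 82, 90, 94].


Step 1: lo=0, hi=9, mid=4, val=68
Step 2: lo=0, hi=3, mid=1, val=37
Step 3: lo=2, hi=3, mid=2, val=40

Found at index 2


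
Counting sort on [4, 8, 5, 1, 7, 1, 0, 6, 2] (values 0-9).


Input: [4, 8, 5, 1, 7, 1, 0, 6, 2]
Counts: [1, 2, 1, 0, 1, 1, 1, 1, 1, 0]

Sorted: [0, 1, 1, 2, 4, 5, 6, 7, 8]


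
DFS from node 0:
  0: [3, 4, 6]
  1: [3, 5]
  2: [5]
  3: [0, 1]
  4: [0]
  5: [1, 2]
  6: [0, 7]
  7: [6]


Visit 0, push [6, 4, 3]
Visit 3, push [1]
Visit 1, push [5]
Visit 5, push [2]
Visit 2, push []
Visit 4, push []
Visit 6, push [7]
Visit 7, push []

DFS order: [0, 3, 1, 5, 2, 4, 6, 7]


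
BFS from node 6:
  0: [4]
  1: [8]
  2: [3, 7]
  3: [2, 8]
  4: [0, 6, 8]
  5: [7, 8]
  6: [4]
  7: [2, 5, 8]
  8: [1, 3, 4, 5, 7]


Visit 6, enqueue [4]
Visit 4, enqueue [0, 8]
Visit 0, enqueue []
Visit 8, enqueue [1, 3, 5, 7]
Visit 1, enqueue []
Visit 3, enqueue [2]
Visit 5, enqueue []
Visit 7, enqueue []
Visit 2, enqueue []

BFS order: [6, 4, 0, 8, 1, 3, 5, 7, 2]


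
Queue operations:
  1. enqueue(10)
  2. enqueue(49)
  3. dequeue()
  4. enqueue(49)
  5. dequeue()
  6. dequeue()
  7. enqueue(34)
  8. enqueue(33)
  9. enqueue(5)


enqueue(10) -> [10]
enqueue(49) -> [10, 49]
dequeue()->10, [49]
enqueue(49) -> [49, 49]
dequeue()->49, [49]
dequeue()->49, []
enqueue(34) -> [34]
enqueue(33) -> [34, 33]
enqueue(5) -> [34, 33, 5]

Final queue: [34, 33, 5]


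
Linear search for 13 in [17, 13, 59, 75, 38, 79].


i=0: 17!=13
i=1: 13==13 found!

Found at 1, 2 comps


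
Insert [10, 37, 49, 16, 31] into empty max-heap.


Insert 10: [10]
Insert 37: [37, 10]
Insert 49: [49, 10, 37]
Insert 16: [49, 16, 37, 10]
Insert 31: [49, 31, 37, 10, 16]

Final heap: [49, 31, 37, 10, 16]


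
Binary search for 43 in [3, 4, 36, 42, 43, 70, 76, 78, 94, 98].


Step 1: lo=0, hi=9, mid=4, val=43

Found at index 4
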